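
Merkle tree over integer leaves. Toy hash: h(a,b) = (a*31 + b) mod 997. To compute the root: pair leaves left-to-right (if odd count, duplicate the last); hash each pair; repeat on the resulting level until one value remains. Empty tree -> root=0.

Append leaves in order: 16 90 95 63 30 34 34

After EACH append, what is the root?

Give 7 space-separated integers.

After append 16 (leaves=[16]):
  L0: [16]
  root=16
After append 90 (leaves=[16, 90]):
  L0: [16, 90]
  L1: h(16,90)=(16*31+90)%997=586 -> [586]
  root=586
After append 95 (leaves=[16, 90, 95]):
  L0: [16, 90, 95]
  L1: h(16,90)=(16*31+90)%997=586 h(95,95)=(95*31+95)%997=49 -> [586, 49]
  L2: h(586,49)=(586*31+49)%997=269 -> [269]
  root=269
After append 63 (leaves=[16, 90, 95, 63]):
  L0: [16, 90, 95, 63]
  L1: h(16,90)=(16*31+90)%997=586 h(95,63)=(95*31+63)%997=17 -> [586, 17]
  L2: h(586,17)=(586*31+17)%997=237 -> [237]
  root=237
After append 30 (leaves=[16, 90, 95, 63, 30]):
  L0: [16, 90, 95, 63, 30]
  L1: h(16,90)=(16*31+90)%997=586 h(95,63)=(95*31+63)%997=17 h(30,30)=(30*31+30)%997=960 -> [586, 17, 960]
  L2: h(586,17)=(586*31+17)%997=237 h(960,960)=(960*31+960)%997=810 -> [237, 810]
  L3: h(237,810)=(237*31+810)%997=181 -> [181]
  root=181
After append 34 (leaves=[16, 90, 95, 63, 30, 34]):
  L0: [16, 90, 95, 63, 30, 34]
  L1: h(16,90)=(16*31+90)%997=586 h(95,63)=(95*31+63)%997=17 h(30,34)=(30*31+34)%997=964 -> [586, 17, 964]
  L2: h(586,17)=(586*31+17)%997=237 h(964,964)=(964*31+964)%997=938 -> [237, 938]
  L3: h(237,938)=(237*31+938)%997=309 -> [309]
  root=309
After append 34 (leaves=[16, 90, 95, 63, 30, 34, 34]):
  L0: [16, 90, 95, 63, 30, 34, 34]
  L1: h(16,90)=(16*31+90)%997=586 h(95,63)=(95*31+63)%997=17 h(30,34)=(30*31+34)%997=964 h(34,34)=(34*31+34)%997=91 -> [586, 17, 964, 91]
  L2: h(586,17)=(586*31+17)%997=237 h(964,91)=(964*31+91)%997=65 -> [237, 65]
  L3: h(237,65)=(237*31+65)%997=433 -> [433]
  root=433

Answer: 16 586 269 237 181 309 433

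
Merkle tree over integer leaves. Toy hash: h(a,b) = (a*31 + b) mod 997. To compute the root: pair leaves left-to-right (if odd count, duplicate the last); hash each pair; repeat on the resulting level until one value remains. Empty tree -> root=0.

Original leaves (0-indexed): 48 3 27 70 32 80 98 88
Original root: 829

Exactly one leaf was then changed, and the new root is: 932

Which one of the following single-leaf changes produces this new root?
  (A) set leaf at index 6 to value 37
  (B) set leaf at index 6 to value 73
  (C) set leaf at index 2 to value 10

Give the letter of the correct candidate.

Original leaves: [48, 3, 27, 70, 32, 80, 98, 88]
Target new root: 932
Try each candidate change and compute the resulting root:
Candidate A: set leaf[6] = 37 -> leaves = [48, 3, 27, 70, 32, 80, 37, 88]
  L0: [48, 3, 27, 70, 32, 80, 37, 88]
  L1: h(48,3)=(48*31+3)%997=494 h(27,70)=(27*31+70)%997=907 h(32,80)=(32*31+80)%997=75 h(37,88)=(37*31+88)%997=238 -> [494, 907, 75, 238]
  L2: h(494,907)=(494*31+907)%997=269 h(75,238)=(75*31+238)%997=569 -> [269, 569]
  L3: h(269,569)=(269*31+569)%997=932 -> [932]
  root = 932 == target 932  ** MATCH **
Candidate B: set leaf[6] = 73 -> leaves = [48, 3, 27, 70, 32, 80, 73, 88]
  L0: [48, 3, 27, 70, 32, 80, 73, 88]
  L1: h(48,3)=(48*31+3)%997=494 h(27,70)=(27*31+70)%997=907 h(32,80)=(32*31+80)%997=75 h(73,88)=(73*31+88)%997=357 -> [494, 907, 75, 357]
  L2: h(494,907)=(494*31+907)%997=269 h(75,357)=(75*31+357)%997=688 -> [269, 688]
  L3: h(269,688)=(269*31+688)%997=54 -> [54]
  root = 54 != target 932
Candidate C: set leaf[2] = 10 -> leaves = [48, 3, 10, 70, 32, 80, 98, 88]
  L0: [48, 3, 10, 70, 32, 80, 98, 88]
  L1: h(48,3)=(48*31+3)%997=494 h(10,70)=(10*31+70)%997=380 h(32,80)=(32*31+80)%997=75 h(98,88)=(98*31+88)%997=135 -> [494, 380, 75, 135]
  L2: h(494,380)=(494*31+380)%997=739 h(75,135)=(75*31+135)%997=466 -> [739, 466]
  L3: h(739,466)=(739*31+466)%997=444 -> [444]
  root = 444 != target 932
Candidate A produces the target root.

Answer: A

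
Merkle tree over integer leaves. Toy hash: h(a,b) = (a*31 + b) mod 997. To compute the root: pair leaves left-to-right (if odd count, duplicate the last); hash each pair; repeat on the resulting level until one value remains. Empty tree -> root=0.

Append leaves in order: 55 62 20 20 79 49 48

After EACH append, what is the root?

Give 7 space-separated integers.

Answer: 55 770 582 582 235 272 307

Derivation:
After append 55 (leaves=[55]):
  L0: [55]
  root=55
After append 62 (leaves=[55, 62]):
  L0: [55, 62]
  L1: h(55,62)=(55*31+62)%997=770 -> [770]
  root=770
After append 20 (leaves=[55, 62, 20]):
  L0: [55, 62, 20]
  L1: h(55,62)=(55*31+62)%997=770 h(20,20)=(20*31+20)%997=640 -> [770, 640]
  L2: h(770,640)=(770*31+640)%997=582 -> [582]
  root=582
After append 20 (leaves=[55, 62, 20, 20]):
  L0: [55, 62, 20, 20]
  L1: h(55,62)=(55*31+62)%997=770 h(20,20)=(20*31+20)%997=640 -> [770, 640]
  L2: h(770,640)=(770*31+640)%997=582 -> [582]
  root=582
After append 79 (leaves=[55, 62, 20, 20, 79]):
  L0: [55, 62, 20, 20, 79]
  L1: h(55,62)=(55*31+62)%997=770 h(20,20)=(20*31+20)%997=640 h(79,79)=(79*31+79)%997=534 -> [770, 640, 534]
  L2: h(770,640)=(770*31+640)%997=582 h(534,534)=(534*31+534)%997=139 -> [582, 139]
  L3: h(582,139)=(582*31+139)%997=235 -> [235]
  root=235
After append 49 (leaves=[55, 62, 20, 20, 79, 49]):
  L0: [55, 62, 20, 20, 79, 49]
  L1: h(55,62)=(55*31+62)%997=770 h(20,20)=(20*31+20)%997=640 h(79,49)=(79*31+49)%997=504 -> [770, 640, 504]
  L2: h(770,640)=(770*31+640)%997=582 h(504,504)=(504*31+504)%997=176 -> [582, 176]
  L3: h(582,176)=(582*31+176)%997=272 -> [272]
  root=272
After append 48 (leaves=[55, 62, 20, 20, 79, 49, 48]):
  L0: [55, 62, 20, 20, 79, 49, 48]
  L1: h(55,62)=(55*31+62)%997=770 h(20,20)=(20*31+20)%997=640 h(79,49)=(79*31+49)%997=504 h(48,48)=(48*31+48)%997=539 -> [770, 640, 504, 539]
  L2: h(770,640)=(770*31+640)%997=582 h(504,539)=(504*31+539)%997=211 -> [582, 211]
  L3: h(582,211)=(582*31+211)%997=307 -> [307]
  root=307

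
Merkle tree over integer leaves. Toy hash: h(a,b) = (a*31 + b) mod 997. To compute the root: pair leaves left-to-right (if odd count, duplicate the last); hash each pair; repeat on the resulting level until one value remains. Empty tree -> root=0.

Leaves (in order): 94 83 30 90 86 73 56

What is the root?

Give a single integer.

L0: [94, 83, 30, 90, 86, 73, 56]
L1: h(94,83)=(94*31+83)%997=6 h(30,90)=(30*31+90)%997=23 h(86,73)=(86*31+73)%997=745 h(56,56)=(56*31+56)%997=795 -> [6, 23, 745, 795]
L2: h(6,23)=(6*31+23)%997=209 h(745,795)=(745*31+795)%997=959 -> [209, 959]
L3: h(209,959)=(209*31+959)%997=459 -> [459]

Answer: 459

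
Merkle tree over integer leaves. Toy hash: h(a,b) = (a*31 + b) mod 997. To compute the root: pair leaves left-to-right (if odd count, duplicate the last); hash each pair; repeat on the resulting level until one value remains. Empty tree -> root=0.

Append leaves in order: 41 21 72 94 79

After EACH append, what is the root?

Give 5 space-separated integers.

After append 41 (leaves=[41]):
  L0: [41]
  root=41
After append 21 (leaves=[41, 21]):
  L0: [41, 21]
  L1: h(41,21)=(41*31+21)%997=295 -> [295]
  root=295
After append 72 (leaves=[41, 21, 72]):
  L0: [41, 21, 72]
  L1: h(41,21)=(41*31+21)%997=295 h(72,72)=(72*31+72)%997=310 -> [295, 310]
  L2: h(295,310)=(295*31+310)%997=482 -> [482]
  root=482
After append 94 (leaves=[41, 21, 72, 94]):
  L0: [41, 21, 72, 94]
  L1: h(41,21)=(41*31+21)%997=295 h(72,94)=(72*31+94)%997=332 -> [295, 332]
  L2: h(295,332)=(295*31+332)%997=504 -> [504]
  root=504
After append 79 (leaves=[41, 21, 72, 94, 79]):
  L0: [41, 21, 72, 94, 79]
  L1: h(41,21)=(41*31+21)%997=295 h(72,94)=(72*31+94)%997=332 h(79,79)=(79*31+79)%997=534 -> [295, 332, 534]
  L2: h(295,332)=(295*31+332)%997=504 h(534,534)=(534*31+534)%997=139 -> [504, 139]
  L3: h(504,139)=(504*31+139)%997=808 -> [808]
  root=808

Answer: 41 295 482 504 808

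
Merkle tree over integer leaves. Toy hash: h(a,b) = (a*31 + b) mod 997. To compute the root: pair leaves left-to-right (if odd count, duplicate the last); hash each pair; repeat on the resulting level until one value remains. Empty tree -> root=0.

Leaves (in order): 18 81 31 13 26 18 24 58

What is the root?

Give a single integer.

Answer: 635

Derivation:
L0: [18, 81, 31, 13, 26, 18, 24, 58]
L1: h(18,81)=(18*31+81)%997=639 h(31,13)=(31*31+13)%997=974 h(26,18)=(26*31+18)%997=824 h(24,58)=(24*31+58)%997=802 -> [639, 974, 824, 802]
L2: h(639,974)=(639*31+974)%997=843 h(824,802)=(824*31+802)%997=424 -> [843, 424]
L3: h(843,424)=(843*31+424)%997=635 -> [635]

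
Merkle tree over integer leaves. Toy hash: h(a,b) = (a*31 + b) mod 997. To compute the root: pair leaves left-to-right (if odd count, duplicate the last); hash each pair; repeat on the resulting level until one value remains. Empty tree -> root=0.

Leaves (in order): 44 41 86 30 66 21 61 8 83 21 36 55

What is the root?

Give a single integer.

L0: [44, 41, 86, 30, 66, 21, 61, 8, 83, 21, 36, 55]
L1: h(44,41)=(44*31+41)%997=408 h(86,30)=(86*31+30)%997=702 h(66,21)=(66*31+21)%997=73 h(61,8)=(61*31+8)%997=902 h(83,21)=(83*31+21)%997=600 h(36,55)=(36*31+55)%997=174 -> [408, 702, 73, 902, 600, 174]
L2: h(408,702)=(408*31+702)%997=389 h(73,902)=(73*31+902)%997=174 h(600,174)=(600*31+174)%997=828 -> [389, 174, 828]
L3: h(389,174)=(389*31+174)%997=269 h(828,828)=(828*31+828)%997=574 -> [269, 574]
L4: h(269,574)=(269*31+574)%997=937 -> [937]

Answer: 937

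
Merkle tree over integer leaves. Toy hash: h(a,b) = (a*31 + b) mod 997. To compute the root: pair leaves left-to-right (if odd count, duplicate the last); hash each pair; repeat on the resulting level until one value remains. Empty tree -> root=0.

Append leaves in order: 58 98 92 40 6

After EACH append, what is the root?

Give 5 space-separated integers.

After append 58 (leaves=[58]):
  L0: [58]
  root=58
After append 98 (leaves=[58, 98]):
  L0: [58, 98]
  L1: h(58,98)=(58*31+98)%997=899 -> [899]
  root=899
After append 92 (leaves=[58, 98, 92]):
  L0: [58, 98, 92]
  L1: h(58,98)=(58*31+98)%997=899 h(92,92)=(92*31+92)%997=950 -> [899, 950]
  L2: h(899,950)=(899*31+950)%997=903 -> [903]
  root=903
After append 40 (leaves=[58, 98, 92, 40]):
  L0: [58, 98, 92, 40]
  L1: h(58,98)=(58*31+98)%997=899 h(92,40)=(92*31+40)%997=898 -> [899, 898]
  L2: h(899,898)=(899*31+898)%997=851 -> [851]
  root=851
After append 6 (leaves=[58, 98, 92, 40, 6]):
  L0: [58, 98, 92, 40, 6]
  L1: h(58,98)=(58*31+98)%997=899 h(92,40)=(92*31+40)%997=898 h(6,6)=(6*31+6)%997=192 -> [899, 898, 192]
  L2: h(899,898)=(899*31+898)%997=851 h(192,192)=(192*31+192)%997=162 -> [851, 162]
  L3: h(851,162)=(851*31+162)%997=621 -> [621]
  root=621

Answer: 58 899 903 851 621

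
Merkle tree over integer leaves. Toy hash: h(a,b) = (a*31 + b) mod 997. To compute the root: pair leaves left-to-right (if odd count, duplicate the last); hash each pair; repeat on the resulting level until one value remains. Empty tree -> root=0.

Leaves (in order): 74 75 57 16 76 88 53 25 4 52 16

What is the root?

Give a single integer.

Answer: 25

Derivation:
L0: [74, 75, 57, 16, 76, 88, 53, 25, 4, 52, 16]
L1: h(74,75)=(74*31+75)%997=375 h(57,16)=(57*31+16)%997=786 h(76,88)=(76*31+88)%997=450 h(53,25)=(53*31+25)%997=671 h(4,52)=(4*31+52)%997=176 h(16,16)=(16*31+16)%997=512 -> [375, 786, 450, 671, 176, 512]
L2: h(375,786)=(375*31+786)%997=447 h(450,671)=(450*31+671)%997=663 h(176,512)=(176*31+512)%997=983 -> [447, 663, 983]
L3: h(447,663)=(447*31+663)%997=562 h(983,983)=(983*31+983)%997=549 -> [562, 549]
L4: h(562,549)=(562*31+549)%997=25 -> [25]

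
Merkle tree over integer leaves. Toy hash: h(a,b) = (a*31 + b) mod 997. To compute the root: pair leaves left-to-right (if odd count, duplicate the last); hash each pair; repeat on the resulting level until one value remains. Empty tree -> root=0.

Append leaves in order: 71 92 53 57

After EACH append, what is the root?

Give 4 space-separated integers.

Answer: 71 299 995 2

Derivation:
After append 71 (leaves=[71]):
  L0: [71]
  root=71
After append 92 (leaves=[71, 92]):
  L0: [71, 92]
  L1: h(71,92)=(71*31+92)%997=299 -> [299]
  root=299
After append 53 (leaves=[71, 92, 53]):
  L0: [71, 92, 53]
  L1: h(71,92)=(71*31+92)%997=299 h(53,53)=(53*31+53)%997=699 -> [299, 699]
  L2: h(299,699)=(299*31+699)%997=995 -> [995]
  root=995
After append 57 (leaves=[71, 92, 53, 57]):
  L0: [71, 92, 53, 57]
  L1: h(71,92)=(71*31+92)%997=299 h(53,57)=(53*31+57)%997=703 -> [299, 703]
  L2: h(299,703)=(299*31+703)%997=2 -> [2]
  root=2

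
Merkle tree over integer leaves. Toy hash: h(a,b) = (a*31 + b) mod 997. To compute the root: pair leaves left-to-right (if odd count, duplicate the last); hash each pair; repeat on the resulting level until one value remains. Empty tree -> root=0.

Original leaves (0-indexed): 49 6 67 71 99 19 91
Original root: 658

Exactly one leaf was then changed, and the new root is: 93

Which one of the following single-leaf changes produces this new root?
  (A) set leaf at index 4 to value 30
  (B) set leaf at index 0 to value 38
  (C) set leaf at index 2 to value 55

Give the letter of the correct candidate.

Original leaves: [49, 6, 67, 71, 99, 19, 91]
Target new root: 93
Try each candidate change and compute the resulting root:
Candidate A: set leaf[4] = 30 -> leaves = [49, 6, 67, 71, 30, 19, 91]
  L0: [49, 6, 67, 71, 30, 19, 91]
  L1: h(49,6)=(49*31+6)%997=528 h(67,71)=(67*31+71)%997=154 h(30,19)=(30*31+19)%997=949 h(91,91)=(91*31+91)%997=918 -> [528, 154, 949, 918]
  L2: h(528,154)=(528*31+154)%997=570 h(949,918)=(949*31+918)%997=427 -> [570, 427]
  L3: h(570,427)=(570*31+427)%997=151 -> [151]
  root = 151 != target 93
Candidate B: set leaf[0] = 38 -> leaves = [38, 6, 67, 71, 99, 19, 91]
  L0: [38, 6, 67, 71, 99, 19, 91]
  L1: h(38,6)=(38*31+6)%997=187 h(67,71)=(67*31+71)%997=154 h(99,19)=(99*31+19)%997=97 h(91,91)=(91*31+91)%997=918 -> [187, 154, 97, 918]
  L2: h(187,154)=(187*31+154)%997=966 h(97,918)=(97*31+918)%997=934 -> [966, 934]
  L3: h(966,934)=(966*31+934)%997=970 -> [970]
  root = 970 != target 93
Candidate C: set leaf[2] = 55 -> leaves = [49, 6, 55, 71, 99, 19, 91]
  L0: [49, 6, 55, 71, 99, 19, 91]
  L1: h(49,6)=(49*31+6)%997=528 h(55,71)=(55*31+71)%997=779 h(99,19)=(99*31+19)%997=97 h(91,91)=(91*31+91)%997=918 -> [528, 779, 97, 918]
  L2: h(528,779)=(528*31+779)%997=198 h(97,918)=(97*31+918)%997=934 -> [198, 934]
  L3: h(198,934)=(198*31+934)%997=93 -> [93]
  root = 93 == target 93  ** MATCH **
Candidate C produces the target root.

Answer: C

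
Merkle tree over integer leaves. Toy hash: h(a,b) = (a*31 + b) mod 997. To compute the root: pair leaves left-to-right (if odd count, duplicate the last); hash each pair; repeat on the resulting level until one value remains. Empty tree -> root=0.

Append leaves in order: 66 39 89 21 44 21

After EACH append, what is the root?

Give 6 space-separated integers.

After append 66 (leaves=[66]):
  L0: [66]
  root=66
After append 39 (leaves=[66, 39]):
  L0: [66, 39]
  L1: h(66,39)=(66*31+39)%997=91 -> [91]
  root=91
After append 89 (leaves=[66, 39, 89]):
  L0: [66, 39, 89]
  L1: h(66,39)=(66*31+39)%997=91 h(89,89)=(89*31+89)%997=854 -> [91, 854]
  L2: h(91,854)=(91*31+854)%997=684 -> [684]
  root=684
After append 21 (leaves=[66, 39, 89, 21]):
  L0: [66, 39, 89, 21]
  L1: h(66,39)=(66*31+39)%997=91 h(89,21)=(89*31+21)%997=786 -> [91, 786]
  L2: h(91,786)=(91*31+786)%997=616 -> [616]
  root=616
After append 44 (leaves=[66, 39, 89, 21, 44]):
  L0: [66, 39, 89, 21, 44]
  L1: h(66,39)=(66*31+39)%997=91 h(89,21)=(89*31+21)%997=786 h(44,44)=(44*31+44)%997=411 -> [91, 786, 411]
  L2: h(91,786)=(91*31+786)%997=616 h(411,411)=(411*31+411)%997=191 -> [616, 191]
  L3: h(616,191)=(616*31+191)%997=344 -> [344]
  root=344
After append 21 (leaves=[66, 39, 89, 21, 44, 21]):
  L0: [66, 39, 89, 21, 44, 21]
  L1: h(66,39)=(66*31+39)%997=91 h(89,21)=(89*31+21)%997=786 h(44,21)=(44*31+21)%997=388 -> [91, 786, 388]
  L2: h(91,786)=(91*31+786)%997=616 h(388,388)=(388*31+388)%997=452 -> [616, 452]
  L3: h(616,452)=(616*31+452)%997=605 -> [605]
  root=605

Answer: 66 91 684 616 344 605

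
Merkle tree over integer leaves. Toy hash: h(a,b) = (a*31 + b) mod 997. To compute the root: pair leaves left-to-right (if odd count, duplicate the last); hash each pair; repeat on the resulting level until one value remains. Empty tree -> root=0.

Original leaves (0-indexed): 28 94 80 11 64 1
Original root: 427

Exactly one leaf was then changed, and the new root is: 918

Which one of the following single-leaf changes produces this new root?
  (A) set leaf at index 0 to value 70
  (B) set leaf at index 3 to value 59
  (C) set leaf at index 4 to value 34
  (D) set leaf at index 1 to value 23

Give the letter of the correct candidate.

Original leaves: [28, 94, 80, 11, 64, 1]
Target new root: 918
Try each candidate change and compute the resulting root:
Candidate A: set leaf[0] = 70 -> leaves = [70, 94, 80, 11, 64, 1]
  L0: [70, 94, 80, 11, 64, 1]
  L1: h(70,94)=(70*31+94)%997=270 h(80,11)=(80*31+11)%997=497 h(64,1)=(64*31+1)%997=988 -> [270, 497, 988]
  L2: h(270,497)=(270*31+497)%997=891 h(988,988)=(988*31+988)%997=709 -> [891, 709]
  L3: h(891,709)=(891*31+709)%997=414 -> [414]
  root = 414 != target 918
Candidate B: set leaf[3] = 59 -> leaves = [28, 94, 80, 59, 64, 1]
  L0: [28, 94, 80, 59, 64, 1]
  L1: h(28,94)=(28*31+94)%997=962 h(80,59)=(80*31+59)%997=545 h(64,1)=(64*31+1)%997=988 -> [962, 545, 988]
  L2: h(962,545)=(962*31+545)%997=457 h(988,988)=(988*31+988)%997=709 -> [457, 709]
  L3: h(457,709)=(457*31+709)%997=918 -> [918]
  root = 918 == target 918  ** MATCH **
Candidate C: set leaf[4] = 34 -> leaves = [28, 94, 80, 11, 34, 1]
  L0: [28, 94, 80, 11, 34, 1]
  L1: h(28,94)=(28*31+94)%997=962 h(80,11)=(80*31+11)%997=497 h(34,1)=(34*31+1)%997=58 -> [962, 497, 58]
  L2: h(962,497)=(962*31+497)%997=409 h(58,58)=(58*31+58)%997=859 -> [409, 859]
  L3: h(409,859)=(409*31+859)%997=577 -> [577]
  root = 577 != target 918
Candidate D: set leaf[1] = 23 -> leaves = [28, 23, 80, 11, 64, 1]
  L0: [28, 23, 80, 11, 64, 1]
  L1: h(28,23)=(28*31+23)%997=891 h(80,11)=(80*31+11)%997=497 h(64,1)=(64*31+1)%997=988 -> [891, 497, 988]
  L2: h(891,497)=(891*31+497)%997=202 h(988,988)=(988*31+988)%997=709 -> [202, 709]
  L3: h(202,709)=(202*31+709)%997=989 -> [989]
  root = 989 != target 918
Candidate B produces the target root.

Answer: B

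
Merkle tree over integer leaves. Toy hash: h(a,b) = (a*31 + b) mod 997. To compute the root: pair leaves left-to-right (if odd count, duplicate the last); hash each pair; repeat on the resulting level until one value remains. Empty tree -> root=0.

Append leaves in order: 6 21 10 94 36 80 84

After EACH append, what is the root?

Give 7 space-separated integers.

Answer: 6 207 755 839 62 473 968

Derivation:
After append 6 (leaves=[6]):
  L0: [6]
  root=6
After append 21 (leaves=[6, 21]):
  L0: [6, 21]
  L1: h(6,21)=(6*31+21)%997=207 -> [207]
  root=207
After append 10 (leaves=[6, 21, 10]):
  L0: [6, 21, 10]
  L1: h(6,21)=(6*31+21)%997=207 h(10,10)=(10*31+10)%997=320 -> [207, 320]
  L2: h(207,320)=(207*31+320)%997=755 -> [755]
  root=755
After append 94 (leaves=[6, 21, 10, 94]):
  L0: [6, 21, 10, 94]
  L1: h(6,21)=(6*31+21)%997=207 h(10,94)=(10*31+94)%997=404 -> [207, 404]
  L2: h(207,404)=(207*31+404)%997=839 -> [839]
  root=839
After append 36 (leaves=[6, 21, 10, 94, 36]):
  L0: [6, 21, 10, 94, 36]
  L1: h(6,21)=(6*31+21)%997=207 h(10,94)=(10*31+94)%997=404 h(36,36)=(36*31+36)%997=155 -> [207, 404, 155]
  L2: h(207,404)=(207*31+404)%997=839 h(155,155)=(155*31+155)%997=972 -> [839, 972]
  L3: h(839,972)=(839*31+972)%997=62 -> [62]
  root=62
After append 80 (leaves=[6, 21, 10, 94, 36, 80]):
  L0: [6, 21, 10, 94, 36, 80]
  L1: h(6,21)=(6*31+21)%997=207 h(10,94)=(10*31+94)%997=404 h(36,80)=(36*31+80)%997=199 -> [207, 404, 199]
  L2: h(207,404)=(207*31+404)%997=839 h(199,199)=(199*31+199)%997=386 -> [839, 386]
  L3: h(839,386)=(839*31+386)%997=473 -> [473]
  root=473
After append 84 (leaves=[6, 21, 10, 94, 36, 80, 84]):
  L0: [6, 21, 10, 94, 36, 80, 84]
  L1: h(6,21)=(6*31+21)%997=207 h(10,94)=(10*31+94)%997=404 h(36,80)=(36*31+80)%997=199 h(84,84)=(84*31+84)%997=694 -> [207, 404, 199, 694]
  L2: h(207,404)=(207*31+404)%997=839 h(199,694)=(199*31+694)%997=881 -> [839, 881]
  L3: h(839,881)=(839*31+881)%997=968 -> [968]
  root=968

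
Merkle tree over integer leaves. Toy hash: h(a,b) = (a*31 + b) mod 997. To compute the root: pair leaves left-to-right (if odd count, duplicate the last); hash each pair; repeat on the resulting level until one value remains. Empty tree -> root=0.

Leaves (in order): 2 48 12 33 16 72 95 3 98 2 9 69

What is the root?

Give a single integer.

Answer: 323

Derivation:
L0: [2, 48, 12, 33, 16, 72, 95, 3, 98, 2, 9, 69]
L1: h(2,48)=(2*31+48)%997=110 h(12,33)=(12*31+33)%997=405 h(16,72)=(16*31+72)%997=568 h(95,3)=(95*31+3)%997=954 h(98,2)=(98*31+2)%997=49 h(9,69)=(9*31+69)%997=348 -> [110, 405, 568, 954, 49, 348]
L2: h(110,405)=(110*31+405)%997=824 h(568,954)=(568*31+954)%997=616 h(49,348)=(49*31+348)%997=870 -> [824, 616, 870]
L3: h(824,616)=(824*31+616)%997=238 h(870,870)=(870*31+870)%997=921 -> [238, 921]
L4: h(238,921)=(238*31+921)%997=323 -> [323]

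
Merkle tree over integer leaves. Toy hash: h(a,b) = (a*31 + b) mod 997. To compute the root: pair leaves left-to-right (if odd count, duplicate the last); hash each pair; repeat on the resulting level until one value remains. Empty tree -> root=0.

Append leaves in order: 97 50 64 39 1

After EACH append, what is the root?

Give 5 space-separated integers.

Answer: 97 66 106 81 544

Derivation:
After append 97 (leaves=[97]):
  L0: [97]
  root=97
After append 50 (leaves=[97, 50]):
  L0: [97, 50]
  L1: h(97,50)=(97*31+50)%997=66 -> [66]
  root=66
After append 64 (leaves=[97, 50, 64]):
  L0: [97, 50, 64]
  L1: h(97,50)=(97*31+50)%997=66 h(64,64)=(64*31+64)%997=54 -> [66, 54]
  L2: h(66,54)=(66*31+54)%997=106 -> [106]
  root=106
After append 39 (leaves=[97, 50, 64, 39]):
  L0: [97, 50, 64, 39]
  L1: h(97,50)=(97*31+50)%997=66 h(64,39)=(64*31+39)%997=29 -> [66, 29]
  L2: h(66,29)=(66*31+29)%997=81 -> [81]
  root=81
After append 1 (leaves=[97, 50, 64, 39, 1]):
  L0: [97, 50, 64, 39, 1]
  L1: h(97,50)=(97*31+50)%997=66 h(64,39)=(64*31+39)%997=29 h(1,1)=(1*31+1)%997=32 -> [66, 29, 32]
  L2: h(66,29)=(66*31+29)%997=81 h(32,32)=(32*31+32)%997=27 -> [81, 27]
  L3: h(81,27)=(81*31+27)%997=544 -> [544]
  root=544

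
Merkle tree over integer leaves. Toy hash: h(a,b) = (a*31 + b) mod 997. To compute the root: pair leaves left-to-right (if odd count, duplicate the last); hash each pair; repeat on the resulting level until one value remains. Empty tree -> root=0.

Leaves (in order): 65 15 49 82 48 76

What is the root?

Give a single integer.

L0: [65, 15, 49, 82, 48, 76]
L1: h(65,15)=(65*31+15)%997=36 h(49,82)=(49*31+82)%997=604 h(48,76)=(48*31+76)%997=567 -> [36, 604, 567]
L2: h(36,604)=(36*31+604)%997=723 h(567,567)=(567*31+567)%997=198 -> [723, 198]
L3: h(723,198)=(723*31+198)%997=677 -> [677]

Answer: 677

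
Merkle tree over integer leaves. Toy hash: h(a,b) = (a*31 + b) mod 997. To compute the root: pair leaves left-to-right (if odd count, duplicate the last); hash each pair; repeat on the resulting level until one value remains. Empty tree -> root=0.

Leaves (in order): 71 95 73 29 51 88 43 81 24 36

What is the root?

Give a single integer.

L0: [71, 95, 73, 29, 51, 88, 43, 81, 24, 36]
L1: h(71,95)=(71*31+95)%997=302 h(73,29)=(73*31+29)%997=298 h(51,88)=(51*31+88)%997=672 h(43,81)=(43*31+81)%997=417 h(24,36)=(24*31+36)%997=780 -> [302, 298, 672, 417, 780]
L2: h(302,298)=(302*31+298)%997=687 h(672,417)=(672*31+417)%997=312 h(780,780)=(780*31+780)%997=35 -> [687, 312, 35]
L3: h(687,312)=(687*31+312)%997=672 h(35,35)=(35*31+35)%997=123 -> [672, 123]
L4: h(672,123)=(672*31+123)%997=18 -> [18]

Answer: 18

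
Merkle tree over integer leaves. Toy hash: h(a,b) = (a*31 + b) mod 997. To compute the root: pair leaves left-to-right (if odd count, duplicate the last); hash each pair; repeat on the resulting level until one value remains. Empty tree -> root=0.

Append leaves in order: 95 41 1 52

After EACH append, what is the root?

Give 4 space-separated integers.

After append 95 (leaves=[95]):
  L0: [95]
  root=95
After append 41 (leaves=[95, 41]):
  L0: [95, 41]
  L1: h(95,41)=(95*31+41)%997=992 -> [992]
  root=992
After append 1 (leaves=[95, 41, 1]):
  L0: [95, 41, 1]
  L1: h(95,41)=(95*31+41)%997=992 h(1,1)=(1*31+1)%997=32 -> [992, 32]
  L2: h(992,32)=(992*31+32)%997=874 -> [874]
  root=874
After append 52 (leaves=[95, 41, 1, 52]):
  L0: [95, 41, 1, 52]
  L1: h(95,41)=(95*31+41)%997=992 h(1,52)=(1*31+52)%997=83 -> [992, 83]
  L2: h(992,83)=(992*31+83)%997=925 -> [925]
  root=925

Answer: 95 992 874 925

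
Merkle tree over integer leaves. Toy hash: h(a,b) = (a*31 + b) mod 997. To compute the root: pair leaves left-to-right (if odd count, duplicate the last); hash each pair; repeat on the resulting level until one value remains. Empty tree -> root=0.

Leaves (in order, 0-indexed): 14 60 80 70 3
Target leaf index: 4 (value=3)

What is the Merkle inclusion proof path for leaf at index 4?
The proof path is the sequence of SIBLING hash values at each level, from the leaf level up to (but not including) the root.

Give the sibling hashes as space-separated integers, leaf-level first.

Answer: 3 96 915

Derivation:
L0 (leaves): [14, 60, 80, 70, 3], target index=4
L1: h(14,60)=(14*31+60)%997=494 [pair 0] h(80,70)=(80*31+70)%997=556 [pair 1] h(3,3)=(3*31+3)%997=96 [pair 2] -> [494, 556, 96]
  Sibling for proof at L0: 3
L2: h(494,556)=(494*31+556)%997=915 [pair 0] h(96,96)=(96*31+96)%997=81 [pair 1] -> [915, 81]
  Sibling for proof at L1: 96
L3: h(915,81)=(915*31+81)%997=530 [pair 0] -> [530]
  Sibling for proof at L2: 915
Root: 530
Proof path (sibling hashes from leaf to root): [3, 96, 915]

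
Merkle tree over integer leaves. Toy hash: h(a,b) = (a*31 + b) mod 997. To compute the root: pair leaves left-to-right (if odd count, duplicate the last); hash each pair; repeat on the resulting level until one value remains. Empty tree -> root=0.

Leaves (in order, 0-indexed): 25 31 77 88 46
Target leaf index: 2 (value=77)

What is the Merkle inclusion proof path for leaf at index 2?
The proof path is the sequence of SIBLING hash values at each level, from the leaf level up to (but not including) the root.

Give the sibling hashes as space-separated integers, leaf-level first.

L0 (leaves): [25, 31, 77, 88, 46], target index=2
L1: h(25,31)=(25*31+31)%997=806 [pair 0] h(77,88)=(77*31+88)%997=481 [pair 1] h(46,46)=(46*31+46)%997=475 [pair 2] -> [806, 481, 475]
  Sibling for proof at L0: 88
L2: h(806,481)=(806*31+481)%997=542 [pair 0] h(475,475)=(475*31+475)%997=245 [pair 1] -> [542, 245]
  Sibling for proof at L1: 806
L3: h(542,245)=(542*31+245)%997=98 [pair 0] -> [98]
  Sibling for proof at L2: 245
Root: 98
Proof path (sibling hashes from leaf to root): [88, 806, 245]

Answer: 88 806 245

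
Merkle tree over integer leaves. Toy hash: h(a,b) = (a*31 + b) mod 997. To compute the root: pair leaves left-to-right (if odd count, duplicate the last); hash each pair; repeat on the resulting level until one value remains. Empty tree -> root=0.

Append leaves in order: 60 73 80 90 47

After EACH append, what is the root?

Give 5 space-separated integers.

After append 60 (leaves=[60]):
  L0: [60]
  root=60
After append 73 (leaves=[60, 73]):
  L0: [60, 73]
  L1: h(60,73)=(60*31+73)%997=936 -> [936]
  root=936
After append 80 (leaves=[60, 73, 80]):
  L0: [60, 73, 80]
  L1: h(60,73)=(60*31+73)%997=936 h(80,80)=(80*31+80)%997=566 -> [936, 566]
  L2: h(936,566)=(936*31+566)%997=669 -> [669]
  root=669
After append 90 (leaves=[60, 73, 80, 90]):
  L0: [60, 73, 80, 90]
  L1: h(60,73)=(60*31+73)%997=936 h(80,90)=(80*31+90)%997=576 -> [936, 576]
  L2: h(936,576)=(936*31+576)%997=679 -> [679]
  root=679
After append 47 (leaves=[60, 73, 80, 90, 47]):
  L0: [60, 73, 80, 90, 47]
  L1: h(60,73)=(60*31+73)%997=936 h(80,90)=(80*31+90)%997=576 h(47,47)=(47*31+47)%997=507 -> [936, 576, 507]
  L2: h(936,576)=(936*31+576)%997=679 h(507,507)=(507*31+507)%997=272 -> [679, 272]
  L3: h(679,272)=(679*31+272)%997=384 -> [384]
  root=384

Answer: 60 936 669 679 384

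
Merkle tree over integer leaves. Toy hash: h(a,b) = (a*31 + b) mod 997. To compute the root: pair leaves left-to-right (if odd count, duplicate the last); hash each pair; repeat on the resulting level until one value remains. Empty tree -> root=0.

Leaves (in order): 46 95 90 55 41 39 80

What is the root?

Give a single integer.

L0: [46, 95, 90, 55, 41, 39, 80]
L1: h(46,95)=(46*31+95)%997=524 h(90,55)=(90*31+55)%997=851 h(41,39)=(41*31+39)%997=313 h(80,80)=(80*31+80)%997=566 -> [524, 851, 313, 566]
L2: h(524,851)=(524*31+851)%997=146 h(313,566)=(313*31+566)%997=299 -> [146, 299]
L3: h(146,299)=(146*31+299)%997=837 -> [837]

Answer: 837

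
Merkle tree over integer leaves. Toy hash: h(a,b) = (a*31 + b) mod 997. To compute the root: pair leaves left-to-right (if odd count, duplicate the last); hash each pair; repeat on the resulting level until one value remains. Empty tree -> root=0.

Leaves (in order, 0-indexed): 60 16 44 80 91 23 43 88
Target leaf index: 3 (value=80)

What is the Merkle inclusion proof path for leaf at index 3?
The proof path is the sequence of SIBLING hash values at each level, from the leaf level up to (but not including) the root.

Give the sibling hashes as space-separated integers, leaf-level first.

Answer: 44 879 852

Derivation:
L0 (leaves): [60, 16, 44, 80, 91, 23, 43, 88], target index=3
L1: h(60,16)=(60*31+16)%997=879 [pair 0] h(44,80)=(44*31+80)%997=447 [pair 1] h(91,23)=(91*31+23)%997=850 [pair 2] h(43,88)=(43*31+88)%997=424 [pair 3] -> [879, 447, 850, 424]
  Sibling for proof at L0: 44
L2: h(879,447)=(879*31+447)%997=777 [pair 0] h(850,424)=(850*31+424)%997=852 [pair 1] -> [777, 852]
  Sibling for proof at L1: 879
L3: h(777,852)=(777*31+852)%997=14 [pair 0] -> [14]
  Sibling for proof at L2: 852
Root: 14
Proof path (sibling hashes from leaf to root): [44, 879, 852]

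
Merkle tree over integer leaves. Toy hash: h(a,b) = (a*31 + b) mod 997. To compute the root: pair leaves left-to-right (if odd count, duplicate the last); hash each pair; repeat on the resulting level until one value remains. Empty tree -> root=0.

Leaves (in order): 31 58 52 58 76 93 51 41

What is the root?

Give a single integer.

Answer: 903

Derivation:
L0: [31, 58, 52, 58, 76, 93, 51, 41]
L1: h(31,58)=(31*31+58)%997=22 h(52,58)=(52*31+58)%997=673 h(76,93)=(76*31+93)%997=455 h(51,41)=(51*31+41)%997=625 -> [22, 673, 455, 625]
L2: h(22,673)=(22*31+673)%997=358 h(455,625)=(455*31+625)%997=772 -> [358, 772]
L3: h(358,772)=(358*31+772)%997=903 -> [903]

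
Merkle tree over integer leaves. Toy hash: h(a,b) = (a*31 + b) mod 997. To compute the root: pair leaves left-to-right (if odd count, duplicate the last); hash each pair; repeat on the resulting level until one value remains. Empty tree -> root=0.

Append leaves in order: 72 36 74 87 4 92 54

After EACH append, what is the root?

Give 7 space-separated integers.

After append 72 (leaves=[72]):
  L0: [72]
  root=72
After append 36 (leaves=[72, 36]):
  L0: [72, 36]
  L1: h(72,36)=(72*31+36)%997=274 -> [274]
  root=274
After append 74 (leaves=[72, 36, 74]):
  L0: [72, 36, 74]
  L1: h(72,36)=(72*31+36)%997=274 h(74,74)=(74*31+74)%997=374 -> [274, 374]
  L2: h(274,374)=(274*31+374)%997=892 -> [892]
  root=892
After append 87 (leaves=[72, 36, 74, 87]):
  L0: [72, 36, 74, 87]
  L1: h(72,36)=(72*31+36)%997=274 h(74,87)=(74*31+87)%997=387 -> [274, 387]
  L2: h(274,387)=(274*31+387)%997=905 -> [905]
  root=905
After append 4 (leaves=[72, 36, 74, 87, 4]):
  L0: [72, 36, 74, 87, 4]
  L1: h(72,36)=(72*31+36)%997=274 h(74,87)=(74*31+87)%997=387 h(4,4)=(4*31+4)%997=128 -> [274, 387, 128]
  L2: h(274,387)=(274*31+387)%997=905 h(128,128)=(128*31+128)%997=108 -> [905, 108]
  L3: h(905,108)=(905*31+108)%997=247 -> [247]
  root=247
After append 92 (leaves=[72, 36, 74, 87, 4, 92]):
  L0: [72, 36, 74, 87, 4, 92]
  L1: h(72,36)=(72*31+36)%997=274 h(74,87)=(74*31+87)%997=387 h(4,92)=(4*31+92)%997=216 -> [274, 387, 216]
  L2: h(274,387)=(274*31+387)%997=905 h(216,216)=(216*31+216)%997=930 -> [905, 930]
  L3: h(905,930)=(905*31+930)%997=72 -> [72]
  root=72
After append 54 (leaves=[72, 36, 74, 87, 4, 92, 54]):
  L0: [72, 36, 74, 87, 4, 92, 54]
  L1: h(72,36)=(72*31+36)%997=274 h(74,87)=(74*31+87)%997=387 h(4,92)=(4*31+92)%997=216 h(54,54)=(54*31+54)%997=731 -> [274, 387, 216, 731]
  L2: h(274,387)=(274*31+387)%997=905 h(216,731)=(216*31+731)%997=448 -> [905, 448]
  L3: h(905,448)=(905*31+448)%997=587 -> [587]
  root=587

Answer: 72 274 892 905 247 72 587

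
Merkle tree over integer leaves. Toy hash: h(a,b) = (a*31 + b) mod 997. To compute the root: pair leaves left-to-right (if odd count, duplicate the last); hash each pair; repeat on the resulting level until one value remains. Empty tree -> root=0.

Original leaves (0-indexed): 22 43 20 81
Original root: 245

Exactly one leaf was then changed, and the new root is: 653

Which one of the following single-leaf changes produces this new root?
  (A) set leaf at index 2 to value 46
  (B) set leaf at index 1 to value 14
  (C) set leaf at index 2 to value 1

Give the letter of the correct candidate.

Answer: C

Derivation:
Original leaves: [22, 43, 20, 81]
Target new root: 653
Try each candidate change and compute the resulting root:
Candidate A: set leaf[2] = 46 -> leaves = [22, 43, 46, 81]
  L0: [22, 43, 46, 81]
  L1: h(22,43)=(22*31+43)%997=725 h(46,81)=(46*31+81)%997=510 -> [725, 510]
  L2: h(725,510)=(725*31+510)%997=54 -> [54]
  root = 54 != target 653
Candidate B: set leaf[1] = 14 -> leaves = [22, 14, 20, 81]
  L0: [22, 14, 20, 81]
  L1: h(22,14)=(22*31+14)%997=696 h(20,81)=(20*31+81)%997=701 -> [696, 701]
  L2: h(696,701)=(696*31+701)%997=343 -> [343]
  root = 343 != target 653
Candidate C: set leaf[2] = 1 -> leaves = [22, 43, 1, 81]
  L0: [22, 43, 1, 81]
  L1: h(22,43)=(22*31+43)%997=725 h(1,81)=(1*31+81)%997=112 -> [725, 112]
  L2: h(725,112)=(725*31+112)%997=653 -> [653]
  root = 653 == target 653  ** MATCH **
Candidate C produces the target root.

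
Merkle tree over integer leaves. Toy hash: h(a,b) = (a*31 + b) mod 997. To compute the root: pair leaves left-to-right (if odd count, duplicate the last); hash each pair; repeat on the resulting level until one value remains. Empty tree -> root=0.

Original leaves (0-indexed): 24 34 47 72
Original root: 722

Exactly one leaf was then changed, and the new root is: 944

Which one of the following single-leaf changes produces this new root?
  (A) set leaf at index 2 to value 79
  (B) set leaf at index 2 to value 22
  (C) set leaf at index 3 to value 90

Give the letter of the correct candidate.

Answer: B

Derivation:
Original leaves: [24, 34, 47, 72]
Target new root: 944
Try each candidate change and compute the resulting root:
Candidate A: set leaf[2] = 79 -> leaves = [24, 34, 79, 72]
  L0: [24, 34, 79, 72]
  L1: h(24,34)=(24*31+34)%997=778 h(79,72)=(79*31+72)%997=527 -> [778, 527]
  L2: h(778,527)=(778*31+527)%997=717 -> [717]
  root = 717 != target 944
Candidate B: set leaf[2] = 22 -> leaves = [24, 34, 22, 72]
  L0: [24, 34, 22, 72]
  L1: h(24,34)=(24*31+34)%997=778 h(22,72)=(22*31+72)%997=754 -> [778, 754]
  L2: h(778,754)=(778*31+754)%997=944 -> [944]
  root = 944 == target 944  ** MATCH **
Candidate C: set leaf[3] = 90 -> leaves = [24, 34, 47, 90]
  L0: [24, 34, 47, 90]
  L1: h(24,34)=(24*31+34)%997=778 h(47,90)=(47*31+90)%997=550 -> [778, 550]
  L2: h(778,550)=(778*31+550)%997=740 -> [740]
  root = 740 != target 944
Candidate B produces the target root.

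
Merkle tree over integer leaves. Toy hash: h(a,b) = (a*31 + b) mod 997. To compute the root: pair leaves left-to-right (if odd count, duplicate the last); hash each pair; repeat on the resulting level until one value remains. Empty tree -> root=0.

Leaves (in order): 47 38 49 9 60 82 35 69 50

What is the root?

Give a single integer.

L0: [47, 38, 49, 9, 60, 82, 35, 69, 50]
L1: h(47,38)=(47*31+38)%997=498 h(49,9)=(49*31+9)%997=531 h(60,82)=(60*31+82)%997=945 h(35,69)=(35*31+69)%997=157 h(50,50)=(50*31+50)%997=603 -> [498, 531, 945, 157, 603]
L2: h(498,531)=(498*31+531)%997=17 h(945,157)=(945*31+157)%997=539 h(603,603)=(603*31+603)%997=353 -> [17, 539, 353]
L3: h(17,539)=(17*31+539)%997=69 h(353,353)=(353*31+353)%997=329 -> [69, 329]
L4: h(69,329)=(69*31+329)%997=474 -> [474]

Answer: 474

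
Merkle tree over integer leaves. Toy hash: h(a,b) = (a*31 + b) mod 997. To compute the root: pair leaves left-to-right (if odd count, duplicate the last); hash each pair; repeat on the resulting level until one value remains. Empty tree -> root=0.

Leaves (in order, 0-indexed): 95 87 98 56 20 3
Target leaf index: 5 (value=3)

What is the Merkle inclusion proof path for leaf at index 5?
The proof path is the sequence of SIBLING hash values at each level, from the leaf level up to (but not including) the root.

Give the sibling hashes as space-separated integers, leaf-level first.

Answer: 20 623 377

Derivation:
L0 (leaves): [95, 87, 98, 56, 20, 3], target index=5
L1: h(95,87)=(95*31+87)%997=41 [pair 0] h(98,56)=(98*31+56)%997=103 [pair 1] h(20,3)=(20*31+3)%997=623 [pair 2] -> [41, 103, 623]
  Sibling for proof at L0: 20
L2: h(41,103)=(41*31+103)%997=377 [pair 0] h(623,623)=(623*31+623)%997=993 [pair 1] -> [377, 993]
  Sibling for proof at L1: 623
L3: h(377,993)=(377*31+993)%997=716 [pair 0] -> [716]
  Sibling for proof at L2: 377
Root: 716
Proof path (sibling hashes from leaf to root): [20, 623, 377]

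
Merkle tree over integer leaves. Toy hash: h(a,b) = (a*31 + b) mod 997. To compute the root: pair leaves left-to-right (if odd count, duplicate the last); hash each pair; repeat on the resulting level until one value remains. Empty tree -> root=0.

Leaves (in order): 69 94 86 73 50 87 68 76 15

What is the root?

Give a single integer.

L0: [69, 94, 86, 73, 50, 87, 68, 76, 15]
L1: h(69,94)=(69*31+94)%997=239 h(86,73)=(86*31+73)%997=745 h(50,87)=(50*31+87)%997=640 h(68,76)=(68*31+76)%997=190 h(15,15)=(15*31+15)%997=480 -> [239, 745, 640, 190, 480]
L2: h(239,745)=(239*31+745)%997=178 h(640,190)=(640*31+190)%997=90 h(480,480)=(480*31+480)%997=405 -> [178, 90, 405]
L3: h(178,90)=(178*31+90)%997=623 h(405,405)=(405*31+405)%997=996 -> [623, 996]
L4: h(623,996)=(623*31+996)%997=369 -> [369]

Answer: 369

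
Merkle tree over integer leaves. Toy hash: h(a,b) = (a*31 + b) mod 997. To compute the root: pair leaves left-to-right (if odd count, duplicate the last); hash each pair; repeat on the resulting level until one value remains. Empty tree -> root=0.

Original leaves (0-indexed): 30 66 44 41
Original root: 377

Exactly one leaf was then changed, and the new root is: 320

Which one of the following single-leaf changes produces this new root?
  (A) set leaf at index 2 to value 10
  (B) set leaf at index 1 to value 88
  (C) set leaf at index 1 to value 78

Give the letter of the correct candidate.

Original leaves: [30, 66, 44, 41]
Target new root: 320
Try each candidate change and compute the resulting root:
Candidate A: set leaf[2] = 10 -> leaves = [30, 66, 10, 41]
  L0: [30, 66, 10, 41]
  L1: h(30,66)=(30*31+66)%997=996 h(10,41)=(10*31+41)%997=351 -> [996, 351]
  L2: h(996,351)=(996*31+351)%997=320 -> [320]
  root = 320 == target 320  ** MATCH **
Candidate B: set leaf[1] = 88 -> leaves = [30, 88, 44, 41]
  L0: [30, 88, 44, 41]
  L1: h(30,88)=(30*31+88)%997=21 h(44,41)=(44*31+41)%997=408 -> [21, 408]
  L2: h(21,408)=(21*31+408)%997=62 -> [62]
  root = 62 != target 320
Candidate C: set leaf[1] = 78 -> leaves = [30, 78, 44, 41]
  L0: [30, 78, 44, 41]
  L1: h(30,78)=(30*31+78)%997=11 h(44,41)=(44*31+41)%997=408 -> [11, 408]
  L2: h(11,408)=(11*31+408)%997=749 -> [749]
  root = 749 != target 320
Candidate A produces the target root.

Answer: A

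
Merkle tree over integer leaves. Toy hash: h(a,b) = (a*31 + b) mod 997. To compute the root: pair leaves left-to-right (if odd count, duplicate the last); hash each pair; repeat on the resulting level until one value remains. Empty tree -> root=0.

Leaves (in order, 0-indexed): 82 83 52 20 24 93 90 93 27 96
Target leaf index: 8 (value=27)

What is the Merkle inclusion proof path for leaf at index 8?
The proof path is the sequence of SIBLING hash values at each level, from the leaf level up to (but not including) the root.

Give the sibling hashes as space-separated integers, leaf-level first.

Answer: 96 933 943 874

Derivation:
L0 (leaves): [82, 83, 52, 20, 24, 93, 90, 93, 27, 96], target index=8
L1: h(82,83)=(82*31+83)%997=631 [pair 0] h(52,20)=(52*31+20)%997=635 [pair 1] h(24,93)=(24*31+93)%997=837 [pair 2] h(90,93)=(90*31+93)%997=889 [pair 3] h(27,96)=(27*31+96)%997=933 [pair 4] -> [631, 635, 837, 889, 933]
  Sibling for proof at L0: 96
L2: h(631,635)=(631*31+635)%997=256 [pair 0] h(837,889)=(837*31+889)%997=914 [pair 1] h(933,933)=(933*31+933)%997=943 [pair 2] -> [256, 914, 943]
  Sibling for proof at L1: 933
L3: h(256,914)=(256*31+914)%997=874 [pair 0] h(943,943)=(943*31+943)%997=266 [pair 1] -> [874, 266]
  Sibling for proof at L2: 943
L4: h(874,266)=(874*31+266)%997=441 [pair 0] -> [441]
  Sibling for proof at L3: 874
Root: 441
Proof path (sibling hashes from leaf to root): [96, 933, 943, 874]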